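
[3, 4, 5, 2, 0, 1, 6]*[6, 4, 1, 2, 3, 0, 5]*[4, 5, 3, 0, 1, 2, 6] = [3, 0, 4, 5, 6, 1, 2]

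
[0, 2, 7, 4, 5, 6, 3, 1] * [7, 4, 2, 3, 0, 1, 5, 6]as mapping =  [0→7, 1→2, 2→6, 3→0, 4→1, 5→5, 6→3, 7→4]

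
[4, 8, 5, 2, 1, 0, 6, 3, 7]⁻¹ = [5, 4, 3, 7, 0, 2, 6, 8, 1]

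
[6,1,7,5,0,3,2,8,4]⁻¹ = [4,1,6,5,8,3,0,2,7]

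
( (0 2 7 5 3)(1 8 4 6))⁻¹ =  (0 3 5 7 2)(1 6 4 8)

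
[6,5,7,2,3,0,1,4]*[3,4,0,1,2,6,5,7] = [5,6,7,0,1,3,4,2]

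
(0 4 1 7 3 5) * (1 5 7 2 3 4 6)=(0 6 1 2 3 7 4 5)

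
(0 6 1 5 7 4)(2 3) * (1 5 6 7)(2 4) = (0 7 2 3 4)(1 6 5)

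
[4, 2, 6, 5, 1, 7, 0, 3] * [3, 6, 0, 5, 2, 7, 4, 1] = [2, 0, 4, 7, 6, 1, 3, 5]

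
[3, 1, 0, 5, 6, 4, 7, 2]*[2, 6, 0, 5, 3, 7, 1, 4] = [5, 6, 2, 7, 1, 3, 4, 0]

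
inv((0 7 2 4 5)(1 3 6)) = (0 5 4 2 7)(1 6 3)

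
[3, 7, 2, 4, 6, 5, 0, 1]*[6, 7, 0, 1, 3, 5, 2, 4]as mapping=[0→1, 1→4, 2→0, 3→3, 4→2, 5→5, 6→6, 7→7]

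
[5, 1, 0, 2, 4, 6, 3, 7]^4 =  [2, 1, 3, 6, 4, 0, 5, 7]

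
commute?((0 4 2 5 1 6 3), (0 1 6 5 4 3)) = no:(0 4 2 5 1 6 3)*(0 1 6 5 4 3) = (0 3 1 5 6)(2 4), (0 1 6 5 4 3)*(0 4 2 5 1 6 3) = (0 6 1 3 4)(2 5)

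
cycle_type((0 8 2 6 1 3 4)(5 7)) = 2.7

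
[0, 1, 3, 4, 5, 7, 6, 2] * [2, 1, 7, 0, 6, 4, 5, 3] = [2, 1, 0, 6, 4, 3, 5, 7]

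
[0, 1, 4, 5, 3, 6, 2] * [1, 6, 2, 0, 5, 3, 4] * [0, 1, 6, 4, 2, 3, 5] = [1, 5, 3, 4, 0, 2, 6]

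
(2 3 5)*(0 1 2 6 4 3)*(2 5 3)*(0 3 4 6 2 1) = (1 5 2 3 4)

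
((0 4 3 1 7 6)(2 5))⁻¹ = (0 6 7 1 3 4)(2 5)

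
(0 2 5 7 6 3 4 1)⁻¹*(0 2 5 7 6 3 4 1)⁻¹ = (0 4 6 5)(1 3 7 2)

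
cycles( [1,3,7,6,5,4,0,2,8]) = (0 1 3 6)(2 7)(4 5)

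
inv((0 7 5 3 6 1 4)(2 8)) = (0 4 1 6 3 5 7)(2 8)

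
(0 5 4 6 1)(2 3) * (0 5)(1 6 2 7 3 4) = (1 5)(2 4)(3 7)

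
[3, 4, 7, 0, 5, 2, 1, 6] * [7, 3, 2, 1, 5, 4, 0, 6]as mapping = [0→1, 1→5, 2→6, 3→7, 4→4, 5→2, 6→3, 7→0]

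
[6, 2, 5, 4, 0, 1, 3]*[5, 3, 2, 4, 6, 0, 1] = [1, 2, 0, 6, 5, 3, 4]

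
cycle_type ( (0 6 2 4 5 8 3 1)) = 8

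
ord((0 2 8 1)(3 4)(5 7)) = 4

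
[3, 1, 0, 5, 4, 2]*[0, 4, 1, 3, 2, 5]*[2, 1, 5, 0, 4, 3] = [0, 4, 2, 3, 5, 1] 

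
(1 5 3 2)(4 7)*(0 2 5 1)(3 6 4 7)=(0 2)(3 5 6 4)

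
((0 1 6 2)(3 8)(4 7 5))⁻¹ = (0 2 6 1)(3 8)(4 5 7)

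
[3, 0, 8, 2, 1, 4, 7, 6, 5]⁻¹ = [1, 4, 3, 0, 5, 8, 7, 6, 2]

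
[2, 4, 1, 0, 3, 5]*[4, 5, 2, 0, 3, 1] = [2, 3, 5, 4, 0, 1]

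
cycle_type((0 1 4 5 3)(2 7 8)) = 3.5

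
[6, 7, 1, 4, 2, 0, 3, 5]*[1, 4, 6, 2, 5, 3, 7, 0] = [7, 0, 4, 5, 6, 1, 2, 3]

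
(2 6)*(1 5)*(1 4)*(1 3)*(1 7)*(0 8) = (0 8)(1 5 4 3 7)(2 6)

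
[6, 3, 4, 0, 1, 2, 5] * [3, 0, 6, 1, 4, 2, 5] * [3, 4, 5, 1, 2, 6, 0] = [6, 4, 2, 1, 3, 0, 5]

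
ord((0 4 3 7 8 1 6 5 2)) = 9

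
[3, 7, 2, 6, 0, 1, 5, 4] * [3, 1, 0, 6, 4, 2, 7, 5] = [6, 5, 0, 7, 3, 1, 2, 4]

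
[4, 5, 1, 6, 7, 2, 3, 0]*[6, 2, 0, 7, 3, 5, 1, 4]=[3, 5, 2, 1, 4, 0, 7, 6]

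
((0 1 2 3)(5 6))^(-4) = ()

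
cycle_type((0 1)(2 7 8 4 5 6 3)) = 2.7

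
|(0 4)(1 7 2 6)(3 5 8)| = 12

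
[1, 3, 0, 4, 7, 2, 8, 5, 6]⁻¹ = [2, 0, 5, 1, 3, 7, 8, 4, 6]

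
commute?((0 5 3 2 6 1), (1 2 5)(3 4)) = no:(0 5 3 2 6 1)*(1 2 5)(3 4) = (0 1)(2 6)(3 5 4), (1 2 5)(3 4)*(0 5 3 2 6 1) = (0 5)(1 6)(2 3 4)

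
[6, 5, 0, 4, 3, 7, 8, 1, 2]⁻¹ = [2, 7, 8, 4, 3, 1, 0, 5, 6]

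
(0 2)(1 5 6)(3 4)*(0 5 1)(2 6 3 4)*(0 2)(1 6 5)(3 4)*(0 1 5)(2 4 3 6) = (1 2 5 3)(4 6)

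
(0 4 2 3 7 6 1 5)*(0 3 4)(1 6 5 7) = (1 7 5 3)(2 4)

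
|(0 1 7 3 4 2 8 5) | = 8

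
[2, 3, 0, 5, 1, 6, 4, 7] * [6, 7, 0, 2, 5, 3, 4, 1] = [0, 2, 6, 3, 7, 4, 5, 1]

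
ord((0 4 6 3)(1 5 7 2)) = 4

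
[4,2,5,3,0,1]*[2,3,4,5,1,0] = [1,4,0,5,2,3]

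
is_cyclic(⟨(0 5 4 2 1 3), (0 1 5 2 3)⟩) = no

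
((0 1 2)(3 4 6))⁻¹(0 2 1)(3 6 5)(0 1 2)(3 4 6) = (0 2 1)(3 5 4)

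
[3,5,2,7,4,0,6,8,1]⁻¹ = [5,8,2,0,4,1,6,3,7]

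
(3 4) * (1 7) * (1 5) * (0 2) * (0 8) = (0 2 8)(1 7 5)(3 4)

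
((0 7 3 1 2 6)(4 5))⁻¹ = (0 6 2 1 3 7)(4 5)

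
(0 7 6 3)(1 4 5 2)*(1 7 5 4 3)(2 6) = (0 5 6 1 3)(2 7)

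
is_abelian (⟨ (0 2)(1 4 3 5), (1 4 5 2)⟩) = no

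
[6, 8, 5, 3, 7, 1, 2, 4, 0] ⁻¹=[8, 5, 6, 3, 7, 2, 0, 4, 1] 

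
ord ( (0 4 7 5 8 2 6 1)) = 8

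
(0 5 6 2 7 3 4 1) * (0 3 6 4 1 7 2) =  (0 5 4 7 6)(1 3)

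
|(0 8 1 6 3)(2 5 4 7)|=20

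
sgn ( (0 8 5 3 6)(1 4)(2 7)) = 1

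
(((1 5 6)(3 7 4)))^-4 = (1 6 5)(3 4 7)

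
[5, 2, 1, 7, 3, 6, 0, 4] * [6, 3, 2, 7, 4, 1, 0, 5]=[1, 2, 3, 5, 7, 0, 6, 4]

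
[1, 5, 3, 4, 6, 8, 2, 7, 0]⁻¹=[8, 0, 6, 2, 3, 1, 4, 7, 5]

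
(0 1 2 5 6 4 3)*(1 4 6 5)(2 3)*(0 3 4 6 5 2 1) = (0 6 5 2)(1 4)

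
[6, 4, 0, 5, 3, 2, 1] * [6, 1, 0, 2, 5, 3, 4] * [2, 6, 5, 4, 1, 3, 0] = [1, 3, 0, 4, 5, 2, 6]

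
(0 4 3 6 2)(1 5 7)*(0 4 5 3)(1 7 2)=(0 5 2 4)(1 3 6)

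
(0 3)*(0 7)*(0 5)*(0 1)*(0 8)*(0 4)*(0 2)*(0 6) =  (0 3 7 5 1 8 4 2 6)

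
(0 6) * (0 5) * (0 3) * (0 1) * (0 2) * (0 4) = (0 6 5 3 1 2 4)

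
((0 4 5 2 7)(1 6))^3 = (0 2 4 7 5)(1 6)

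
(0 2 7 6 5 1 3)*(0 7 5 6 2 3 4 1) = (0 3 7 2 5)(1 4)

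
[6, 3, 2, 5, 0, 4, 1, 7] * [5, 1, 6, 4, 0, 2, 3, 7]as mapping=[0→3, 1→4, 2→6, 3→2, 4→5, 5→0, 6→1, 7→7]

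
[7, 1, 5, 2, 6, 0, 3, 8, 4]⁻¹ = [5, 1, 3, 6, 8, 2, 4, 0, 7]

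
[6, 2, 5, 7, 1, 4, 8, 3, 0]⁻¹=[8, 4, 1, 7, 5, 2, 0, 3, 6]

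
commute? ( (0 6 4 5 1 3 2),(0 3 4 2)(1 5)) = no: (0 6 4 5 1 3 2) * (0 3 4 2)(1 5) = (0 6 2 3)(1 4),(0 3 4 2)(1 5) * (0 6 4 5 1 3 2) = (0 2 6 4)(3 5)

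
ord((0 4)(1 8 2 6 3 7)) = 6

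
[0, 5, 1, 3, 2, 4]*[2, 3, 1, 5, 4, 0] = [2, 0, 3, 5, 1, 4]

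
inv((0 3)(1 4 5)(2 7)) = (0 3)(1 5 4)(2 7)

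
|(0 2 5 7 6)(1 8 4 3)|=20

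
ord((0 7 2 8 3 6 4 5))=8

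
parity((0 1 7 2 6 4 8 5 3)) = even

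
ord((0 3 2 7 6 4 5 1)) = 8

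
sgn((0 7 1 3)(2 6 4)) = -1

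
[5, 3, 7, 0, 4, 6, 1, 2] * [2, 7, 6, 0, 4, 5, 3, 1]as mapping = [0→5, 1→0, 2→1, 3→2, 4→4, 5→3, 6→7, 7→6]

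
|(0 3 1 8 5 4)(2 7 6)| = 6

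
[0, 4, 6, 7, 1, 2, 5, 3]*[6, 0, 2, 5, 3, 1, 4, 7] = [6, 3, 4, 7, 0, 2, 1, 5]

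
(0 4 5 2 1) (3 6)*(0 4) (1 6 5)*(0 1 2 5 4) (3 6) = (0 1) (2 3 4) 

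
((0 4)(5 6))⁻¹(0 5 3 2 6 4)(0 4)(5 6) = (0 4 6 3 2 5)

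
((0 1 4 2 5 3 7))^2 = (0 4 5 7 1 2 3)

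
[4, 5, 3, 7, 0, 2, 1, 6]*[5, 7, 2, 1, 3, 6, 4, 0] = [3, 6, 1, 0, 5, 2, 7, 4]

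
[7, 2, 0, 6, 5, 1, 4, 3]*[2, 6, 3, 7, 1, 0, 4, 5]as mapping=[0→5, 1→3, 2→2, 3→4, 4→0, 5→6, 6→1, 7→7]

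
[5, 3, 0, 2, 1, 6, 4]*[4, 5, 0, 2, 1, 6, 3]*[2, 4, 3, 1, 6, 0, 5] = [5, 3, 6, 2, 0, 1, 4]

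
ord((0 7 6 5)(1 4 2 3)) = 4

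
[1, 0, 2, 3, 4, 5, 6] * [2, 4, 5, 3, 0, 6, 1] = [4, 2, 5, 3, 0, 6, 1]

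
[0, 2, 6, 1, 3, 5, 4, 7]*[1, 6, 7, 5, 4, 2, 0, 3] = [1, 7, 0, 6, 5, 2, 4, 3]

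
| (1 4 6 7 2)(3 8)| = 10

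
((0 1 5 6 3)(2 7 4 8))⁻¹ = (0 3 6 5 1)(2 8 4 7)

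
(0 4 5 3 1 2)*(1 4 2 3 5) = (0 2)(1 3 4)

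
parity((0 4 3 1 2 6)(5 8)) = even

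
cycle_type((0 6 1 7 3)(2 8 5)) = 3.5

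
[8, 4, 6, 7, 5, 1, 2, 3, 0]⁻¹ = [8, 5, 6, 7, 1, 4, 2, 3, 0]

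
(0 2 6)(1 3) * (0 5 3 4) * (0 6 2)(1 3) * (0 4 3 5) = (0 4 6)(1 3 5)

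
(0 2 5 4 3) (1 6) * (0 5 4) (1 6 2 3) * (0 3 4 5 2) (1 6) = (0 4 6 1) (2 5 3) 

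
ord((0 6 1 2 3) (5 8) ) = 10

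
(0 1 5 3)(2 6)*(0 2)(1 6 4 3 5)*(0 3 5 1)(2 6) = (0 2 4 5 1)(3 6)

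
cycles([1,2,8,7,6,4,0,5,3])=(0 1 2 8 3 7 5 4 6)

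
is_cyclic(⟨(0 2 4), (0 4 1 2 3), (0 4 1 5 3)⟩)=no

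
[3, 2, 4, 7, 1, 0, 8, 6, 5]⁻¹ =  [5, 4, 1, 0, 2, 8, 7, 3, 6]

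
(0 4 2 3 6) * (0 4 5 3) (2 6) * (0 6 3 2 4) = (0 5 2 6) (3 4) 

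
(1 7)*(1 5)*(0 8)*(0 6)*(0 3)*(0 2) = (0 8 6 3 2)(1 7 5)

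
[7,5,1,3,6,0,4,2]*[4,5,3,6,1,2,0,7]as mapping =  [0→7,1→2,2→5,3→6,4→0,5→4,6→1,7→3]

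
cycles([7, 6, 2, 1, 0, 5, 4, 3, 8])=(0 7 3 1 6 4)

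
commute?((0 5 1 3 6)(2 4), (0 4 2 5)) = no:(0 5 1 3 6)(2 4)*(0 4 2 5) = (1 3 6 4 5), (0 4 2 5)*(0 5 1 3 6)(2 4) = (0 2 1 3 6)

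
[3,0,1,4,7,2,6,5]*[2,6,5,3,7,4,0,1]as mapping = [0→3,1→2,2→6,3→7,4→1,5→5,6→0,7→4]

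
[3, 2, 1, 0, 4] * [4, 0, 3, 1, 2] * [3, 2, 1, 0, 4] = [2, 0, 3, 4, 1]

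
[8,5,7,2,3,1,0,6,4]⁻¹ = [6,5,3,4,8,1,7,2,0]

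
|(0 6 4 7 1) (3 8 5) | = 15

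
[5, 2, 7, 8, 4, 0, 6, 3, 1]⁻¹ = [5, 8, 1, 7, 4, 0, 6, 2, 3]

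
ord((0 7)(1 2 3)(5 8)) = 6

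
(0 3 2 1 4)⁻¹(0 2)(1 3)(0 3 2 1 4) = (1 3)(2 4)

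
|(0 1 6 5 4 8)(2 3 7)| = 6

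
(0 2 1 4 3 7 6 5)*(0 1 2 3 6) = (0 3 7)(1 4 6 5)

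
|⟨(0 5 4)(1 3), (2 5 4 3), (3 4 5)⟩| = 720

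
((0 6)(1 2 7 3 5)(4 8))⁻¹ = (0 6)(1 5 3 7 2)(4 8)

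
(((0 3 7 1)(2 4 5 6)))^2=(0 7)(1 3)(2 5)(4 6)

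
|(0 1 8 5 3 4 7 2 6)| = 9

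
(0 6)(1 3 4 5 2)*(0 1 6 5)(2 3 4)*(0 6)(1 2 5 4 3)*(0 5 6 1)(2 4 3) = (0 3 6 4 1 2 5)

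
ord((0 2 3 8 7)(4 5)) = 10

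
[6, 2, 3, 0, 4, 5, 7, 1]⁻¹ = [3, 7, 1, 2, 4, 5, 0, 6]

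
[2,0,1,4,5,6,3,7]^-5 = [2,0,1,6,3,4,5,7]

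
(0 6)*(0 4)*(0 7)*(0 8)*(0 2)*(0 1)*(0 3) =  (0 6 4 7 8 2 1 3)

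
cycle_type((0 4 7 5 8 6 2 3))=8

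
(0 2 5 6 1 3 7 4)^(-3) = (0 3 5 4 1 2 7 6)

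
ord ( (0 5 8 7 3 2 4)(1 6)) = 14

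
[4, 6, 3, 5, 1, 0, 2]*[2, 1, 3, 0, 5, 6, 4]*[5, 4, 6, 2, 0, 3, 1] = [3, 0, 5, 1, 4, 6, 2]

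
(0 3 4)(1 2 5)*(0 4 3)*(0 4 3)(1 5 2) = (0 4 3)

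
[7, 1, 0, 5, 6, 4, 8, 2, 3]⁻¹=[2, 1, 7, 8, 5, 3, 4, 0, 6]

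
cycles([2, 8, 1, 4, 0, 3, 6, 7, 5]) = (0 2 1 8 5 3 4)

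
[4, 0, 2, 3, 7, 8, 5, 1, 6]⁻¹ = [1, 7, 2, 3, 0, 6, 8, 4, 5]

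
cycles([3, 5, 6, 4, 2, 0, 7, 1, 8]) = (0 3 4 2 6 7 1 5)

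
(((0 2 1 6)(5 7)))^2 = (0 1)(2 6)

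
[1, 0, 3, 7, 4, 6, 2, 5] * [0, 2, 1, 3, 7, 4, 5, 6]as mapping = [0→2, 1→0, 2→3, 3→6, 4→7, 5→5, 6→1, 7→4]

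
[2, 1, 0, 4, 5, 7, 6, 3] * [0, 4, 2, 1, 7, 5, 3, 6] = [2, 4, 0, 7, 5, 6, 3, 1]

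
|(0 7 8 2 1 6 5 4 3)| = 9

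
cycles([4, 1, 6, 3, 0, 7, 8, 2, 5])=(0 4)(2 6 8 5 7)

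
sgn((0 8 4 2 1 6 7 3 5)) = 1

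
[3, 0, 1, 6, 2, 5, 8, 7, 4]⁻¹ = [1, 2, 4, 0, 8, 5, 3, 7, 6]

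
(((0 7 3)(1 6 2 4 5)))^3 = (1 4 6 5 2)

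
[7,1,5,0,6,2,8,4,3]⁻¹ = [3,1,5,8,7,2,4,0,6]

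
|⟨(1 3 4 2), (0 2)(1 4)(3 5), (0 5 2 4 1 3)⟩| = 720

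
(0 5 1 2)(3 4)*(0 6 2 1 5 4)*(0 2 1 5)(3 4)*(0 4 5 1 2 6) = (0 3 6 2)(4 5)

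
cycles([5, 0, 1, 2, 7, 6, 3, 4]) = (0 5 6 3 2 1)(4 7)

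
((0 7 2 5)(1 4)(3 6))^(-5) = (0 5 2 7)(1 4)(3 6)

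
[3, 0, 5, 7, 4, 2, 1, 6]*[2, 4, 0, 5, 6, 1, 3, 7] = [5, 2, 1, 7, 6, 0, 4, 3] 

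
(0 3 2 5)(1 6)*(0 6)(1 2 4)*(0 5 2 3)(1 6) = (1 5)(3 4 6)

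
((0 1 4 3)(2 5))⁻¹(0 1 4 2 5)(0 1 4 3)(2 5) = (1 4 3 5 2)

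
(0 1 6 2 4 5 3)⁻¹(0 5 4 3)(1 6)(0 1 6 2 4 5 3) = (0 1 3 5)(2 6)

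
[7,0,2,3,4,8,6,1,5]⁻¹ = [1,7,2,3,4,8,6,0,5]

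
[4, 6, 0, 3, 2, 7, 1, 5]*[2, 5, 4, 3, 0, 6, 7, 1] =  [0, 7, 2, 3, 4, 1, 5, 6]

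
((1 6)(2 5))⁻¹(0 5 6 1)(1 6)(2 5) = (0 2 1 6)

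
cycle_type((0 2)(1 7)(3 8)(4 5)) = 2^4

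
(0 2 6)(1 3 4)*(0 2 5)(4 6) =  (0 5)(1 3 6 2 4)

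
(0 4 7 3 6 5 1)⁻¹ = (0 1 5 6 3 7 4)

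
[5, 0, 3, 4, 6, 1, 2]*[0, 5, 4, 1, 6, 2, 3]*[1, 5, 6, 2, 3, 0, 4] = [6, 1, 5, 4, 2, 0, 3]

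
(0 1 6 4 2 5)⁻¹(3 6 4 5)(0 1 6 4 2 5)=(0 3 4 2)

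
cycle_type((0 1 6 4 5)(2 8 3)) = 3.5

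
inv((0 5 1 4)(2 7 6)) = (0 4 1 5)(2 6 7)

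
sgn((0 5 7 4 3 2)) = -1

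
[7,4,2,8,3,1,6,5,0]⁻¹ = [8,5,2,4,1,7,6,0,3]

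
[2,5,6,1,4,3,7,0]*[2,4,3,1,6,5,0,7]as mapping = [0→3,1→5,2→0,3→4,4→6,5→1,6→7,7→2]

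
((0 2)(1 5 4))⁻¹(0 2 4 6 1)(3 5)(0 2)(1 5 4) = (0 1 6 5 2)(3 4)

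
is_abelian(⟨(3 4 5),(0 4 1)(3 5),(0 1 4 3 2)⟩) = no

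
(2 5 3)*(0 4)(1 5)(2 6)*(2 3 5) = (0 4)(1 2)(3 6)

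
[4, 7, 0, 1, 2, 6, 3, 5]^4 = [4, 3, 0, 6, 2, 7, 5, 1]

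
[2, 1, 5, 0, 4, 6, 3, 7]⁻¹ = [3, 1, 0, 6, 4, 2, 5, 7]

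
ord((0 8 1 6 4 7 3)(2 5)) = 14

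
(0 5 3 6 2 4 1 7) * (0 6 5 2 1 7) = (0 2 4 7 6 1)(3 5)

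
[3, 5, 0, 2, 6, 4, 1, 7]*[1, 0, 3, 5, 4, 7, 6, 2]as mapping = [0→5, 1→7, 2→1, 3→3, 4→6, 5→4, 6→0, 7→2]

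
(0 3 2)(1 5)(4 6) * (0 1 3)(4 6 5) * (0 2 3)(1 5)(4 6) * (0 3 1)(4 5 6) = (0 2 6 5 3 1 4)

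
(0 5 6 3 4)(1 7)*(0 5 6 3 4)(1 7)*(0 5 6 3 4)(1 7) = (0 3 5 4 6)(1 7)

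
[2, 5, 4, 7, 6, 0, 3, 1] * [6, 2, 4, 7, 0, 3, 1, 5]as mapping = [0→4, 1→3, 2→0, 3→5, 4→1, 5→6, 6→7, 7→2]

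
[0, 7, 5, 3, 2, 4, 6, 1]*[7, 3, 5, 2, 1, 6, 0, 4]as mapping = [0→7, 1→4, 2→6, 3→2, 4→5, 5→1, 6→0, 7→3]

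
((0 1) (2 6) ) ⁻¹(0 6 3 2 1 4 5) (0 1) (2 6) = (0 4 5 1 2 3 6) 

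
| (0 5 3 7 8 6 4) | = 7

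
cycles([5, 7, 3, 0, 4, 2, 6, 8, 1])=(0 5 2 3)(1 7 8)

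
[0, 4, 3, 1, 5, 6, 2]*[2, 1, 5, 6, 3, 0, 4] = [2, 3, 6, 1, 0, 4, 5]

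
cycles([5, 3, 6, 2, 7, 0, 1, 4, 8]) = (0 5)(1 3 2 6)(4 7)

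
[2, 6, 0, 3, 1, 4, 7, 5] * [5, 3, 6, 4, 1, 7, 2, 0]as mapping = [0→6, 1→2, 2→5, 3→4, 4→3, 5→1, 6→0, 7→7]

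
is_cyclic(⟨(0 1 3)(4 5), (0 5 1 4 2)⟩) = no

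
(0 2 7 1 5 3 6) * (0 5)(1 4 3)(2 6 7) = (0 6 5 1)(3 7 4)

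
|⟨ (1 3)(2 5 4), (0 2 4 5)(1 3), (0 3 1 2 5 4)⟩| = 720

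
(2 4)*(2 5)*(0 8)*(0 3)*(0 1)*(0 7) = (0 8 3 1 7)(2 4 5)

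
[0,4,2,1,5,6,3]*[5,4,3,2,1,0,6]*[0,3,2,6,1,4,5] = [4,3,6,1,0,5,2]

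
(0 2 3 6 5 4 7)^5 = (0 4 6 2 7 5 3)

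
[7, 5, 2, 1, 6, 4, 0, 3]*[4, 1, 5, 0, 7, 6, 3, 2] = [2, 6, 5, 1, 3, 7, 4, 0]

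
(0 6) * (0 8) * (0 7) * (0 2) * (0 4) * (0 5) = (0 6 8 7 2 4 5)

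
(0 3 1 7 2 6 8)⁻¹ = (0 8 6 2 7 1 3)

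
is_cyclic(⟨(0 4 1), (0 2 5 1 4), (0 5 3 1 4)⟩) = no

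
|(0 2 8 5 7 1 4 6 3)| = 9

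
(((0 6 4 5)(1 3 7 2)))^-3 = (0 6 4 5)(1 3 7 2)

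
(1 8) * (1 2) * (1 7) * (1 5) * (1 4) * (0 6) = (0 6)(1 8 2 7 5 4)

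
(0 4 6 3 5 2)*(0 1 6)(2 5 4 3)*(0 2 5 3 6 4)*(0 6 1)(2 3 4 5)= (0 1 5 4 3 6 2)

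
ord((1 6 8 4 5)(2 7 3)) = 15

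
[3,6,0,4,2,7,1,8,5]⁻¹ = [2,6,4,0,3,8,1,5,7]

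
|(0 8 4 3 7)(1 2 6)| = 15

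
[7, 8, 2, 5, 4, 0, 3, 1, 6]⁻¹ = [5, 7, 2, 6, 4, 3, 8, 0, 1]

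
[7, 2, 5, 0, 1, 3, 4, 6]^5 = [2, 7, 6, 1, 0, 4, 3, 5]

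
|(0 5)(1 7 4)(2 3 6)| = 6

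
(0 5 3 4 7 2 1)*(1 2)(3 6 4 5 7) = (0 7 1)(3 5 6 4)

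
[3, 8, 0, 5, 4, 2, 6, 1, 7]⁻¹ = [2, 7, 5, 0, 4, 3, 6, 8, 1]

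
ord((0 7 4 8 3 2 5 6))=8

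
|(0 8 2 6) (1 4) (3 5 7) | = 12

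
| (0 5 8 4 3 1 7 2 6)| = 9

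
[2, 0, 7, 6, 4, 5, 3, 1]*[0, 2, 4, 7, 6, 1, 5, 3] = [4, 0, 3, 5, 6, 1, 7, 2]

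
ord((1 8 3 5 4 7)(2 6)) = 6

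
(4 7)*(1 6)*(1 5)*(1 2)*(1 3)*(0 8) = (0 8)(1 6 5 2 3)(4 7)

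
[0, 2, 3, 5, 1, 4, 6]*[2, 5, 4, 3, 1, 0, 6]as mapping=[0→2, 1→4, 2→3, 3→0, 4→5, 5→1, 6→6]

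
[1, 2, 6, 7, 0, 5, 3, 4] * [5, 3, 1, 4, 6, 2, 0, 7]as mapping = [0→3, 1→1, 2→0, 3→7, 4→5, 5→2, 6→4, 7→6]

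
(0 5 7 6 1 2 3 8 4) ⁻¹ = (0 4 8 3 2 1 6 7 5) 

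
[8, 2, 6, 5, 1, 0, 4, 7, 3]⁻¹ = [5, 4, 1, 8, 6, 3, 2, 7, 0]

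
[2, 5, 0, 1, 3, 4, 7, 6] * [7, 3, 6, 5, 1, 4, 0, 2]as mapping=[0→6, 1→4, 2→7, 3→3, 4→5, 5→1, 6→2, 7→0]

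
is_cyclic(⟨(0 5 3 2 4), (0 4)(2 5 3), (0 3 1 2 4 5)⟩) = no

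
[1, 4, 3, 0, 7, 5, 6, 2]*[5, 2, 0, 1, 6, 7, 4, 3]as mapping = [0→2, 1→6, 2→1, 3→5, 4→3, 5→7, 6→4, 7→0]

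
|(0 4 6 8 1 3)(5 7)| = 6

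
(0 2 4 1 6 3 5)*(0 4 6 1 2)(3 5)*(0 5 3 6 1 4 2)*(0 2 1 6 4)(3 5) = (0 3 4 2 6 5 1)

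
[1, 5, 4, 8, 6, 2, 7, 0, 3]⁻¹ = [7, 0, 5, 8, 2, 1, 4, 6, 3]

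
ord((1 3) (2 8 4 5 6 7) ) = 6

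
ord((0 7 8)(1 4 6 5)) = 12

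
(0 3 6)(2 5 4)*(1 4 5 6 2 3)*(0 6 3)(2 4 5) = (0 1 5 2 3 4)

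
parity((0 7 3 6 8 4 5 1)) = odd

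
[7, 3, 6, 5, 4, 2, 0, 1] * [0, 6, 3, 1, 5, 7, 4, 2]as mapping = [0→2, 1→1, 2→4, 3→7, 4→5, 5→3, 6→0, 7→6]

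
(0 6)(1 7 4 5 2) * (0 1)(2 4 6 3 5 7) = (0 3 5 4 7 6 1 2)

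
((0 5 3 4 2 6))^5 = (0 6 2 4 3 5)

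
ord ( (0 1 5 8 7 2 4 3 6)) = 9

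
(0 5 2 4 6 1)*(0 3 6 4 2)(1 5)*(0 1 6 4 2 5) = (0 6)(1 3 4 2 5)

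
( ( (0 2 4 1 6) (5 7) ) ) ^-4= (0 2 4 1 6) 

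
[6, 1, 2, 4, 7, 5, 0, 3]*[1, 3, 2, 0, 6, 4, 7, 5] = [7, 3, 2, 6, 5, 4, 1, 0]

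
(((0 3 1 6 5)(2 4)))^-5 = (2 4)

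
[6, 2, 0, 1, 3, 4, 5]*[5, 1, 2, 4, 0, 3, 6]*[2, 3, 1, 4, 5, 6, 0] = [0, 1, 6, 3, 5, 2, 4]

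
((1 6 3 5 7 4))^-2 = (1 7 3)(4 5 6)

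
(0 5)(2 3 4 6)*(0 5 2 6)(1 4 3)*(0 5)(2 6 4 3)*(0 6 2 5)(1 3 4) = (0 2 3 5 6 1 4)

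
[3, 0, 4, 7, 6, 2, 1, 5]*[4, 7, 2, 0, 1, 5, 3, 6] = [0, 4, 1, 6, 3, 2, 7, 5]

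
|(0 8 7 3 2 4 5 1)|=8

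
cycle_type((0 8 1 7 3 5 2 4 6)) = 9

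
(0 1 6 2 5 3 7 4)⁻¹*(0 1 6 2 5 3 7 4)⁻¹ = (0 7 5 6)(1 4 3 2)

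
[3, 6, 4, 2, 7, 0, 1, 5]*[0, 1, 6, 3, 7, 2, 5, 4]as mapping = [0→3, 1→5, 2→7, 3→6, 4→4, 5→0, 6→1, 7→2]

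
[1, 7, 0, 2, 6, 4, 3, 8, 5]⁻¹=[2, 0, 3, 6, 5, 8, 4, 1, 7]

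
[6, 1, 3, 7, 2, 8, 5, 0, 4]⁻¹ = [7, 1, 4, 2, 8, 6, 0, 3, 5]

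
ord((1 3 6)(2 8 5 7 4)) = 15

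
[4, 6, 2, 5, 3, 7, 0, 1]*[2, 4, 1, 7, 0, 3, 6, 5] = [0, 6, 1, 3, 7, 5, 2, 4]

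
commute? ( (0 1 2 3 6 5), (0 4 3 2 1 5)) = no: (0 1 2 3 6 5)*(0 4 3 2 1 5) = (0 5 4 3 6), (0 4 3 2 1 5)*(0 1 2 3 6 5) = (0 4 6 5 1)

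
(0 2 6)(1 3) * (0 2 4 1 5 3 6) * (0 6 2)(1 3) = (0 4 3 5 1 2 6)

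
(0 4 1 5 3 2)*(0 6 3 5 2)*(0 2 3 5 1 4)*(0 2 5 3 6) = (0 2)(1 6 3 5)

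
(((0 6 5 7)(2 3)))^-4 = ()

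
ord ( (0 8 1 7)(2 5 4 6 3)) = 20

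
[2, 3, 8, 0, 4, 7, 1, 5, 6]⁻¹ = [3, 6, 0, 1, 4, 7, 8, 5, 2]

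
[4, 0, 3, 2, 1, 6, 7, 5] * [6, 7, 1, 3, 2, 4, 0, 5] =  [2, 6, 3, 1, 7, 0, 5, 4]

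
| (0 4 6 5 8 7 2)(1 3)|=14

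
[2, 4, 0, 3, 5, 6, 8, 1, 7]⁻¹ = [2, 7, 0, 3, 1, 4, 5, 8, 6]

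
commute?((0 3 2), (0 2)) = no:(0 3 2)*(0 2) = (0 3), (0 2)*(0 3 2) = (2 3)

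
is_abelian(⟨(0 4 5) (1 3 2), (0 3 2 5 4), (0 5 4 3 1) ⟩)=no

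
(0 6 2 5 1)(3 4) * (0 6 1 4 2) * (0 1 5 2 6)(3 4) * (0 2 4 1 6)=(0 5 3)(1 2 4)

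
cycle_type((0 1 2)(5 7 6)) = 3^2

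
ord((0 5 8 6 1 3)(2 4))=6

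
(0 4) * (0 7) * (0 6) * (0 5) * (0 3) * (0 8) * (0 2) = (0 4 7 6 5 3 8 2)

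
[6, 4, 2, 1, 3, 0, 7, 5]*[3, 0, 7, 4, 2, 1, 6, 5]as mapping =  [0→6, 1→2, 2→7, 3→0, 4→4, 5→3, 6→5, 7→1]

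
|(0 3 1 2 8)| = 5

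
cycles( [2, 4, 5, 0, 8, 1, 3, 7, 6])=(0 2 5 1 4 8 6 3)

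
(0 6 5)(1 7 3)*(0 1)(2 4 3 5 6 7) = (0 7 5 1 2 4 3)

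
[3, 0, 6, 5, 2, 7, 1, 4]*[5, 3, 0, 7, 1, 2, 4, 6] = [7, 5, 4, 2, 0, 6, 3, 1]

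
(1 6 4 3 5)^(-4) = (1 6 4 3 5)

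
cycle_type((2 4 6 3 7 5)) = 6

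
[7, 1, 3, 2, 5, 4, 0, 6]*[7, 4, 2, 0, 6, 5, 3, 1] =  [1, 4, 0, 2, 5, 6, 7, 3]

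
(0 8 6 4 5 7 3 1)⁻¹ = (0 1 3 7 5 4 6 8)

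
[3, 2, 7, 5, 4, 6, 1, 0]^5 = [2, 5, 6, 7, 4, 0, 3, 1]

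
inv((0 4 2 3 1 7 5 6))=(0 6 5 7 1 3 2 4)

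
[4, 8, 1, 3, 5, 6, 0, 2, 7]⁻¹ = [6, 2, 7, 3, 0, 4, 5, 8, 1]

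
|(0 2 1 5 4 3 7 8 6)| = 9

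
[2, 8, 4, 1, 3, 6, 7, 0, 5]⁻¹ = [7, 3, 0, 4, 2, 8, 5, 6, 1]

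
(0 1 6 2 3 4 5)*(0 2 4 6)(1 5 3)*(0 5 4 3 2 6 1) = (0 4 2)(1 5 6 3)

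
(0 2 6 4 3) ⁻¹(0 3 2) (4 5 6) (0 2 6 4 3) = (0 6 2) (3 5 4) 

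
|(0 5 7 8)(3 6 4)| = 12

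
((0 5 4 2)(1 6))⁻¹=(0 2 4 5)(1 6)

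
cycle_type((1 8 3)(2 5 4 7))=3.4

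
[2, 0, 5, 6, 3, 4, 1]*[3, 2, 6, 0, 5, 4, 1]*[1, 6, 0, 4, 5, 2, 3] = [3, 4, 5, 6, 1, 2, 0]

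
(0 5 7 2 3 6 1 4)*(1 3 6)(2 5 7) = (0 7 5 2 6 3 1 4)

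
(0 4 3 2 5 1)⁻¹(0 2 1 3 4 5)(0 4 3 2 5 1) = (0 2 3 1 4 5)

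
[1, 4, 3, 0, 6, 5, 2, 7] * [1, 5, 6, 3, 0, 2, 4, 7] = [5, 0, 3, 1, 4, 2, 6, 7]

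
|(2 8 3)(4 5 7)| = 3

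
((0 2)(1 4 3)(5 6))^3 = (0 2)(5 6)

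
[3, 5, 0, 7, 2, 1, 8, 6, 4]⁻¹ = [2, 5, 4, 0, 8, 1, 7, 3, 6]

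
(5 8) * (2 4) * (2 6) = (2 4 6)(5 8)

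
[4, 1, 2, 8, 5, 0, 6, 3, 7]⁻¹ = [5, 1, 2, 7, 0, 4, 6, 8, 3]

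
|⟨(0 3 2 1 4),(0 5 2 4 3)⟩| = 360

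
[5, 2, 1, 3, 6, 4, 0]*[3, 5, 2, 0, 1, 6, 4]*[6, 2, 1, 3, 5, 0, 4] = [4, 1, 0, 6, 5, 2, 3]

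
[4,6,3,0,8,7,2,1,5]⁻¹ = [3,7,6,2,0,8,1,5,4]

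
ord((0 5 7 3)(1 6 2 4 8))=20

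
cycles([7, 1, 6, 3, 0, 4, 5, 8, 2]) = (0 7 8 2 6 5 4)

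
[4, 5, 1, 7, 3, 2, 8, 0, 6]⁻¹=[7, 2, 5, 4, 0, 1, 8, 3, 6]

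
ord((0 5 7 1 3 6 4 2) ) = 8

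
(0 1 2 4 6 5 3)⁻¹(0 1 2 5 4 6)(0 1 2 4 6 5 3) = (1 2 4 3 6 5)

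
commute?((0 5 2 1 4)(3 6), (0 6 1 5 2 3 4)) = no:(0 5 2 1 4)(3 6)*(0 6 1 5 2 3 4) = (0 2 5 3 1)(4 6), (0 6 1 5 2 3 4)*(0 5 2 1 4)(3 6) = (0 3)(1 2 6 4 5)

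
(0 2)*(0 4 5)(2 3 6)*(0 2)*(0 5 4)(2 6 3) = (0 2)(5 6)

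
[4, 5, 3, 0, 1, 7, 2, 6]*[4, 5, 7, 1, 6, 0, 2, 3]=[6, 0, 1, 4, 5, 3, 7, 2]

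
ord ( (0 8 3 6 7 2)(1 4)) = 6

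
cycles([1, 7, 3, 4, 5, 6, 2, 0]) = (0 1 7) (2 3 4 5 6) 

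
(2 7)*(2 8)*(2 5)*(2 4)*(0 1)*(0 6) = (0 1 6)(2 7 8 5 4)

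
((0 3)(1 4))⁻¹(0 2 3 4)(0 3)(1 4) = (0 1 3 2)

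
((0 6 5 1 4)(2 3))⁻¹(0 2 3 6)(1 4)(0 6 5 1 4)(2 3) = (0 4)(2 5 6 3)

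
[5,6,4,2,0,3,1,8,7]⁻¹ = [4,6,3,5,2,0,1,8,7]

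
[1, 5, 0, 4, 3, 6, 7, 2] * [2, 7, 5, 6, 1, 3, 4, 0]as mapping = [0→7, 1→3, 2→2, 3→1, 4→6, 5→4, 6→0, 7→5]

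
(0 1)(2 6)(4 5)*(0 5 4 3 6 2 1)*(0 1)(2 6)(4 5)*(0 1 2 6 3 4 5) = (0 2 3 6 1 5 4)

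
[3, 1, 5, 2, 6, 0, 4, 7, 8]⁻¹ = [5, 1, 3, 0, 6, 2, 4, 7, 8]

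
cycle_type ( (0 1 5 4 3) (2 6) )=2.5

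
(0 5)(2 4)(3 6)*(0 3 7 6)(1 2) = (0 5 3)(1 2 4)(6 7)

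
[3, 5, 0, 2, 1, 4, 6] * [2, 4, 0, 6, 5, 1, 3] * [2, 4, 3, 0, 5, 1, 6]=[6, 4, 3, 2, 5, 1, 0]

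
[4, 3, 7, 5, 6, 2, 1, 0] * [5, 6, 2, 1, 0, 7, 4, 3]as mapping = [0→0, 1→1, 2→3, 3→7, 4→4, 5→2, 6→6, 7→5]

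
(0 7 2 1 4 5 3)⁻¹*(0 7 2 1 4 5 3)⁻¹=(0 5 1 7 3 4 2)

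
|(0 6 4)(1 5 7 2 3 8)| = 6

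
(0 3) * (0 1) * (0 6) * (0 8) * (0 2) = (0 3 1 6 8 2)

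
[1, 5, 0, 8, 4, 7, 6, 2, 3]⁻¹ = [2, 0, 7, 8, 4, 1, 6, 5, 3]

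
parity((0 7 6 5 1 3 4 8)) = odd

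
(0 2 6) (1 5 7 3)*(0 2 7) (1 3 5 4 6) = (0 7 5) (1 4 6 2) 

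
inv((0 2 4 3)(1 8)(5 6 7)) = (0 3 4 2)(1 8)(5 7 6)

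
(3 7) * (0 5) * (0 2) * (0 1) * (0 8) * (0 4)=(0 5 2 1 8 4)(3 7)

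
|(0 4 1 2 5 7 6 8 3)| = 9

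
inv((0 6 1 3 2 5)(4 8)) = (0 5 2 3 1 6)(4 8)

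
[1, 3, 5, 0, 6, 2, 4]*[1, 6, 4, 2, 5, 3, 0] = [6, 2, 3, 1, 0, 4, 5]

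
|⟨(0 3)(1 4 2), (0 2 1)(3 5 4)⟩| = 720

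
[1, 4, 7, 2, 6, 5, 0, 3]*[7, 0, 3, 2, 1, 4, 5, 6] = [0, 1, 6, 3, 5, 4, 7, 2]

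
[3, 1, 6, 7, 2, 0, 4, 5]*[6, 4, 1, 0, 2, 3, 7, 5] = [0, 4, 7, 5, 1, 6, 2, 3] 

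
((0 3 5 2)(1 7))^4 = ()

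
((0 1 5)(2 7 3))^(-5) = (0 1 5)(2 7 3)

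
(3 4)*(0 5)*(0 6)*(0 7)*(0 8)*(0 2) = (0 5 6 7 8 2)(3 4)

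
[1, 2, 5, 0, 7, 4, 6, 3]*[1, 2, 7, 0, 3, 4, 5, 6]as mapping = [0→2, 1→7, 2→4, 3→1, 4→6, 5→3, 6→5, 7→0]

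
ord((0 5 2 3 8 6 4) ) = 7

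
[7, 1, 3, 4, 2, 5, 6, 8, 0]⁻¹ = [8, 1, 4, 2, 3, 5, 6, 0, 7]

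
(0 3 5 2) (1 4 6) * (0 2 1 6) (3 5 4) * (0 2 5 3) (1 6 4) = (0 3 1) (2 5 6 4) 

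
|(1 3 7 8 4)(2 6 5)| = 15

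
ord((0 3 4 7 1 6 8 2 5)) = 9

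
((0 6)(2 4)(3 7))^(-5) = (0 6)(2 4)(3 7)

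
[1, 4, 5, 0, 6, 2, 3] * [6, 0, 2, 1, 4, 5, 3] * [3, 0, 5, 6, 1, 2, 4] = [3, 1, 2, 4, 6, 5, 0] 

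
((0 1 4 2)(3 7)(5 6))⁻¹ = (0 2 4 1)(3 7)(5 6)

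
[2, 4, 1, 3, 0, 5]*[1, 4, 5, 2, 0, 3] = [5, 0, 4, 2, 1, 3]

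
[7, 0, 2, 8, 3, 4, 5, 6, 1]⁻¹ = [1, 8, 2, 4, 5, 6, 7, 0, 3]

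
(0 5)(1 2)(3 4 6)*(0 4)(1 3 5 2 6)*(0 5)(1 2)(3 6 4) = (0 1 4 2 6)(3 5)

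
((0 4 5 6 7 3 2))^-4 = (0 6 2 5 3 4 7)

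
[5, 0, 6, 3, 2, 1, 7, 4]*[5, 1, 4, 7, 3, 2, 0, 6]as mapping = [0→2, 1→5, 2→0, 3→7, 4→4, 5→1, 6→6, 7→3]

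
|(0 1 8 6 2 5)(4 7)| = 6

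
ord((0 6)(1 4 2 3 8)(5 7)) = 10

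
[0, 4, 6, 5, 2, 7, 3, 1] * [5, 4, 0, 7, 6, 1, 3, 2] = [5, 6, 3, 1, 0, 2, 7, 4]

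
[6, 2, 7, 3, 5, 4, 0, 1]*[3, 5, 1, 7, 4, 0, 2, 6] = [2, 1, 6, 7, 0, 4, 3, 5]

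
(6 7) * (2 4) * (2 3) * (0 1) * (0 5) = (0 1 5)(2 4 3)(6 7)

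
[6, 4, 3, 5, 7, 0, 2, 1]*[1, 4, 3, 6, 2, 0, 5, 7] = [5, 2, 6, 0, 7, 1, 3, 4]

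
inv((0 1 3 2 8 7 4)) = (0 4 7 8 2 3 1)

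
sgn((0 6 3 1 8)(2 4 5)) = 1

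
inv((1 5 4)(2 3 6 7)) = (1 4 5)(2 7 6 3)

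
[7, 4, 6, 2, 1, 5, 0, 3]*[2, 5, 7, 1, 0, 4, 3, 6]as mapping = [0→6, 1→0, 2→3, 3→7, 4→5, 5→4, 6→2, 7→1]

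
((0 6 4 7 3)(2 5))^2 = (0 4 3 6 7)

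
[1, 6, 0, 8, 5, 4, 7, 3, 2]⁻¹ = [2, 0, 8, 7, 5, 4, 1, 6, 3]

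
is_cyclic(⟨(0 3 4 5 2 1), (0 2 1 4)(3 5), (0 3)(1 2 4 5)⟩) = no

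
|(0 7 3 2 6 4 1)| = 7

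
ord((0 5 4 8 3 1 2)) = 7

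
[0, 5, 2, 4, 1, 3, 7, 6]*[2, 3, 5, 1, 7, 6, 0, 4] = [2, 6, 5, 7, 3, 1, 4, 0] 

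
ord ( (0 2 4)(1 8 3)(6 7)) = 6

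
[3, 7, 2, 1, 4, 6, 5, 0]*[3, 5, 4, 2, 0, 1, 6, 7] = [2, 7, 4, 5, 0, 6, 1, 3]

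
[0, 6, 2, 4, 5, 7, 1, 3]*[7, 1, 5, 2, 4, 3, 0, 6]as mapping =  [0→7, 1→0, 2→5, 3→4, 4→3, 5→6, 6→1, 7→2]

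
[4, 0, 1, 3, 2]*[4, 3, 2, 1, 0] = [0, 4, 3, 1, 2]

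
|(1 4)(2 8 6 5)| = 4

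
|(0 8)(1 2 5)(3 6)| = 6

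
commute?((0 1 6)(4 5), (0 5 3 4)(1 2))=no:(0 1 6)(4 5) * (0 5 3 4)(1 2)=(0 2 1 6 5)(3 4), (0 5 3 4)(1 2) * (0 1 6)(4 5)=(0 4 1 2 6)(3 5)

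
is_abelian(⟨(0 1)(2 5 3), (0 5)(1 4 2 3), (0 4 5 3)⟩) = no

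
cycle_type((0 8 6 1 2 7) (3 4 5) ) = 3.6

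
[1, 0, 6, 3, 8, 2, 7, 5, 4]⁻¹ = [1, 0, 5, 3, 8, 7, 2, 6, 4]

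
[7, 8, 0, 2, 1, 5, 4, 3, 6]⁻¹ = [2, 4, 3, 7, 6, 5, 8, 0, 1]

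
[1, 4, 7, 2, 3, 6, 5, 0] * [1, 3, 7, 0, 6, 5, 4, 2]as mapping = [0→3, 1→6, 2→2, 3→7, 4→0, 5→4, 6→5, 7→1]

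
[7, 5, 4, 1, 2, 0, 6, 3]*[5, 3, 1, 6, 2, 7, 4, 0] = [0, 7, 2, 3, 1, 5, 4, 6]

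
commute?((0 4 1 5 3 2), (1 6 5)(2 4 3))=no:(0 4 1 5 3 2)*(1 6 5)(2 4 3)=(0 3 4 6 5 2), (1 6 5)(2 4 3)*(0 4 1 5 3 2)=(0 4 2 1 6 3)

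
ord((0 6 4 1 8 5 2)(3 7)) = 14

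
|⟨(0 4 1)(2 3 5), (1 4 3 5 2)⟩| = 60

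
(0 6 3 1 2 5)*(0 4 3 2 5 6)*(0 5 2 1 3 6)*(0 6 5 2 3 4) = (0 2 6 1 3 4 5)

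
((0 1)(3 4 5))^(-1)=(0 1)(3 5 4)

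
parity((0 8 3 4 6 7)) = odd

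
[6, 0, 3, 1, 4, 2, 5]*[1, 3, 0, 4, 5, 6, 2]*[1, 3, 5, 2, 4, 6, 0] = [5, 3, 4, 2, 6, 1, 0]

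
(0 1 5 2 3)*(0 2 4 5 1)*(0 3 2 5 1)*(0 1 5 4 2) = (0 3 4 5 2)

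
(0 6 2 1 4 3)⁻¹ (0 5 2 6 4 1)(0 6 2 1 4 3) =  (1 2 3 4 6 5)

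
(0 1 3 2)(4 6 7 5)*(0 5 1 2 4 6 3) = (0 2 5 6 7 1)(3 4)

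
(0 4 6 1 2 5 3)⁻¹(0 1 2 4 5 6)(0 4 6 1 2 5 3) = (1 4 2 5 6 3)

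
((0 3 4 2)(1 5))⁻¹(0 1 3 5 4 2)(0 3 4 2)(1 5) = (0 3 5 4 1 2)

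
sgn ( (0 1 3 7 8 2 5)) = 1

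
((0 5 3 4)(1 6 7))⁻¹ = (0 4 3 5)(1 7 6)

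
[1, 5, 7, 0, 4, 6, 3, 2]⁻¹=[3, 0, 7, 6, 4, 1, 5, 2]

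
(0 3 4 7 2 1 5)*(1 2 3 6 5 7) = (0 6 5)(1 7 3 4)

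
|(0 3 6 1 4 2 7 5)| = 8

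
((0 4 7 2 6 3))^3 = (0 2)(3 7)(4 6)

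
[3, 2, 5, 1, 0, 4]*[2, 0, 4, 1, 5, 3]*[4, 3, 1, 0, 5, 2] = [3, 5, 0, 4, 1, 2]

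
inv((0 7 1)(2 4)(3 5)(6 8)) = (0 1 7)(2 4)(3 5)(6 8)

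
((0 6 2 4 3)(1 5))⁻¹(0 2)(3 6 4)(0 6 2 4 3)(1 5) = (0 2 3)(4 6)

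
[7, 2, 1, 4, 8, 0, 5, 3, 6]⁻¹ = [5, 2, 1, 7, 3, 6, 8, 0, 4]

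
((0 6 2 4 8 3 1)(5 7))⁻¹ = (0 1 3 8 4 2 6)(5 7)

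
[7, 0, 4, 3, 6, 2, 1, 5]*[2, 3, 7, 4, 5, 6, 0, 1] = [1, 2, 5, 4, 0, 7, 3, 6]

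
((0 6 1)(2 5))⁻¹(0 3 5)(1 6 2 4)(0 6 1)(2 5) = (0 1 5 4)(2 6 3)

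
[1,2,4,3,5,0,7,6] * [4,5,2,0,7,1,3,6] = [5,2,7,0,1,4,6,3] 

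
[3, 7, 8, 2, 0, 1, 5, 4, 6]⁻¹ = [4, 5, 3, 0, 7, 6, 8, 1, 2]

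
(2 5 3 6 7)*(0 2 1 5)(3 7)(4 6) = (0 2)(1 5 7)(3 4 6)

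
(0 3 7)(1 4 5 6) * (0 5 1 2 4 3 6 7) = (0 6 2 4 1 3)(5 7)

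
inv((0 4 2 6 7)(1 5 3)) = (0 7 6 2 4)(1 3 5)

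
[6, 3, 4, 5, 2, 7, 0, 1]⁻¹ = [6, 7, 4, 1, 2, 3, 0, 5]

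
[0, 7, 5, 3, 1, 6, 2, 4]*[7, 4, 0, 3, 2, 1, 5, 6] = [7, 6, 1, 3, 4, 5, 0, 2]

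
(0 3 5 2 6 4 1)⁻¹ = (0 1 4 6 2 5 3)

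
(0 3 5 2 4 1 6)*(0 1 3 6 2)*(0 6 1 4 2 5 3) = (0 1 5 6 4)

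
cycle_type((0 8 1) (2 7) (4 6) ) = 2^2.3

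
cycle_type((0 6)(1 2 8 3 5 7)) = 2.6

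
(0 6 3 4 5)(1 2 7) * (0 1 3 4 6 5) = (0 5 1 2 7 3 6 4)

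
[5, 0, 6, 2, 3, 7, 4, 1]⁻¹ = [1, 7, 3, 4, 6, 0, 2, 5]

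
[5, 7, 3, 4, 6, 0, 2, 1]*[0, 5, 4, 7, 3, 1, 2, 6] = [1, 6, 7, 3, 2, 0, 4, 5]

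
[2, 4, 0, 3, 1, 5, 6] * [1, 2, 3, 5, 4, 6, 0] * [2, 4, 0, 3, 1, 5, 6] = [3, 1, 4, 5, 0, 6, 2]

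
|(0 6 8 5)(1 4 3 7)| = 4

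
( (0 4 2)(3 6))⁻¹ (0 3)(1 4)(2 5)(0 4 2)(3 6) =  (0 5)(1 2)(4 6)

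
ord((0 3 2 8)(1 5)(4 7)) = 4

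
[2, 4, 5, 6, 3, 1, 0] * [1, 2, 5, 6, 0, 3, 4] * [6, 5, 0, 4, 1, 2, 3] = [2, 6, 4, 1, 3, 0, 5]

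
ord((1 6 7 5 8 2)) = 6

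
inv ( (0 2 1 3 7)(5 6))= (0 7 3 1 2)(5 6)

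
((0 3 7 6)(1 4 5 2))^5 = (0 3 7 6)(1 4 5 2)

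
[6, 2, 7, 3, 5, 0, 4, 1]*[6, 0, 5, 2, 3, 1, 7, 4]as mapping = [0→7, 1→5, 2→4, 3→2, 4→1, 5→6, 6→3, 7→0]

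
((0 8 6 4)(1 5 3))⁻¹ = (0 4 6 8)(1 3 5)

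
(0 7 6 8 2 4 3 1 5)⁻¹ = (0 5 1 3 4 2 8 6 7)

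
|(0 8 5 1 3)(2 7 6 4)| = 20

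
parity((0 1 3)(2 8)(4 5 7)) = odd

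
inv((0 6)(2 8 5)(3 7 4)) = (0 6)(2 5 8)(3 4 7)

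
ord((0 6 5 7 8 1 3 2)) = 8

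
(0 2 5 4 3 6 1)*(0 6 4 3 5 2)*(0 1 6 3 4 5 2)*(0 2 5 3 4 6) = (0 1 4 5 6)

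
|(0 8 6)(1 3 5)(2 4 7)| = 3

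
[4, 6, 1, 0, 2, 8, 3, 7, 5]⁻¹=[3, 2, 4, 6, 0, 8, 1, 7, 5]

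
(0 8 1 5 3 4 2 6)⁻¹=(0 6 2 4 3 5 1 8)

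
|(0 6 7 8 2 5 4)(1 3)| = 14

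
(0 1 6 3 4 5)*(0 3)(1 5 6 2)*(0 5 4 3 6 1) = (0 4 1 2)(5 6)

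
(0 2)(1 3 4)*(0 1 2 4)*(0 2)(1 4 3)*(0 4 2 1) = (0 3 1)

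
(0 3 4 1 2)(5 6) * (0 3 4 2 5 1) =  (0 4)(1 5 6)(2 3)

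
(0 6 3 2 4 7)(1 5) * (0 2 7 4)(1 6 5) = (0 5 6 3 7 2)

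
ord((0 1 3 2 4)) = 5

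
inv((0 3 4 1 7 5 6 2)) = (0 2 6 5 7 1 4 3)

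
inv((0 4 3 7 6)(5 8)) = (0 6 7 3 4)(5 8)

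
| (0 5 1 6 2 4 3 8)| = 8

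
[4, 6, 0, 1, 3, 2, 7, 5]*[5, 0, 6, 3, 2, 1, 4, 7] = [2, 4, 5, 0, 3, 6, 7, 1]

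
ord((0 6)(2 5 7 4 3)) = 10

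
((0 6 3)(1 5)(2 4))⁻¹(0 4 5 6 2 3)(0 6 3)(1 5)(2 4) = (0 6 2 1 3 4)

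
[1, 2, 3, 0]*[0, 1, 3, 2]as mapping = [0→1, 1→3, 2→2, 3→0]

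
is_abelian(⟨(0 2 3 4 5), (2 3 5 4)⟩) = no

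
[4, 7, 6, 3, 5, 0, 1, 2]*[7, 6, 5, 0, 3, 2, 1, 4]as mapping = [0→3, 1→4, 2→1, 3→0, 4→2, 5→7, 6→6, 7→5]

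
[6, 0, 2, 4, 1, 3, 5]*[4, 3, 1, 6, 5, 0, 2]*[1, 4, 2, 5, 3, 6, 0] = [2, 3, 4, 6, 5, 0, 1]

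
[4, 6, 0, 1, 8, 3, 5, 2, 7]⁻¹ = [2, 3, 7, 5, 0, 6, 1, 8, 4]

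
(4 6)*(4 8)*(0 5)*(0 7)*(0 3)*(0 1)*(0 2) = (0 5 7 3 1 2)(4 6 8)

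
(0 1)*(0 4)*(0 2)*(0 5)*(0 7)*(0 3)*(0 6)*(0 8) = (0 1 4 2 5 7 3 6 8)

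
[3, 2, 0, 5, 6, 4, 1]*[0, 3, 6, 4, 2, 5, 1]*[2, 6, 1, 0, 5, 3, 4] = [5, 4, 2, 3, 6, 1, 0]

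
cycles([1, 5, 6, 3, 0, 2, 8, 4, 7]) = (0 1 5 2 6 8 7 4)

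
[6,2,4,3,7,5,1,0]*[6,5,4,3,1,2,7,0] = [7,4,1,3,0,2,5,6]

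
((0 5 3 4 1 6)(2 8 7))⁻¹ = (0 6 1 4 3 5)(2 7 8)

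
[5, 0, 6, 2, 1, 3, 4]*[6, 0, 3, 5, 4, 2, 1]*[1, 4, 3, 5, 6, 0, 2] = [3, 2, 4, 5, 1, 0, 6]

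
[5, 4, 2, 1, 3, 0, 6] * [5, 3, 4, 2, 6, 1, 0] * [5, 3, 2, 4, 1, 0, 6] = [3, 6, 1, 4, 2, 0, 5]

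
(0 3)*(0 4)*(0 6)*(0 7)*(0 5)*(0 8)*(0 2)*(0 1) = (0 3 4 6 7 5 8 2 1) 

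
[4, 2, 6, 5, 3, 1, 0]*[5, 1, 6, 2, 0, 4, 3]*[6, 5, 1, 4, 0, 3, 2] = [6, 2, 4, 0, 1, 5, 3]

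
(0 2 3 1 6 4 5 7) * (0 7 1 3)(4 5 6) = (0 2)(1 4 6 5)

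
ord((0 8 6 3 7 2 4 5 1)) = 9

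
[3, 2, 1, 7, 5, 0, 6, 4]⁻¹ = [5, 2, 1, 0, 7, 4, 6, 3]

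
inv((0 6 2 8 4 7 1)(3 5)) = (0 1 7 4 8 2 6)(3 5)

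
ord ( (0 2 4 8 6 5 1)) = 7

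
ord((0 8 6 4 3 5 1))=7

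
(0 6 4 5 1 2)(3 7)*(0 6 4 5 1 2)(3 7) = (0 4 1)(2 6 5)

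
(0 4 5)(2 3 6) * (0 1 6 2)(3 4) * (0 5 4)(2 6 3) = (0 2)(1 3 6 5)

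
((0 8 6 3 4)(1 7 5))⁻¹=(0 4 3 6 8)(1 5 7)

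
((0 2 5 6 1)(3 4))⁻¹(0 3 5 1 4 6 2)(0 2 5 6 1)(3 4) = (0 3 1 5 2 4 6)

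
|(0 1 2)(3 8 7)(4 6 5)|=3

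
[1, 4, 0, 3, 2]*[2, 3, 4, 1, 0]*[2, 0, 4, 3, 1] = [3, 2, 4, 0, 1]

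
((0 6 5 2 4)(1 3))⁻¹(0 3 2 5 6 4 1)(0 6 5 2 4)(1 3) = (0 3 6 1 4 2 5)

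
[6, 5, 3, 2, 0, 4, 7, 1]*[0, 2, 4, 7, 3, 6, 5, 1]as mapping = [0→5, 1→6, 2→7, 3→4, 4→0, 5→3, 6→1, 7→2]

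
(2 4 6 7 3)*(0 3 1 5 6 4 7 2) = (0 3)(1 5 6 2 7)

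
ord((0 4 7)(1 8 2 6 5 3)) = 6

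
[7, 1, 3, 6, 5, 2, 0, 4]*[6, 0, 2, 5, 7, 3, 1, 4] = [4, 0, 5, 1, 3, 2, 6, 7]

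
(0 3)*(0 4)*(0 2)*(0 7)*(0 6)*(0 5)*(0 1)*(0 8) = (0 3 4 2 7 6 5 1 8) 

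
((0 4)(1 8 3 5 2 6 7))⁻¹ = (0 4)(1 7 6 2 5 3 8)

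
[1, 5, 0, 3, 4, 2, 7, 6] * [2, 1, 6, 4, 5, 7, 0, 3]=[1, 7, 2, 4, 5, 6, 3, 0]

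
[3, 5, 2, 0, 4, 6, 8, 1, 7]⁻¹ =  [3, 7, 2, 0, 4, 1, 5, 8, 6]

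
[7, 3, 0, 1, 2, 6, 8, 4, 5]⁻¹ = [2, 3, 4, 1, 7, 8, 5, 0, 6]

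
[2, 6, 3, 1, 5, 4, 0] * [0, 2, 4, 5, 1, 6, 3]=[4, 3, 5, 2, 6, 1, 0]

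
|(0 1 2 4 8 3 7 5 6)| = 9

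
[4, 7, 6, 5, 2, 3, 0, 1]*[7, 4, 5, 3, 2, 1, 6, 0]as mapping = [0→2, 1→0, 2→6, 3→1, 4→5, 5→3, 6→7, 7→4]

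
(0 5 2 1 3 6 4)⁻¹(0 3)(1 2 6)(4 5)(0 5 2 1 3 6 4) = (0 2)(1 4 3)(5 6)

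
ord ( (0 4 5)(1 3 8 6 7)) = 15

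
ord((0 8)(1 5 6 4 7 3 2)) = 14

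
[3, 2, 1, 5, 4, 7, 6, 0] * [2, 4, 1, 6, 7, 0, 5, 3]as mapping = [0→6, 1→1, 2→4, 3→0, 4→7, 5→3, 6→5, 7→2]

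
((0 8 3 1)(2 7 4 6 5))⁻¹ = (0 1 3 8)(2 5 6 4 7)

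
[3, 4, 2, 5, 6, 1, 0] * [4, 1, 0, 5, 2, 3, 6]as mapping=[0→5, 1→2, 2→0, 3→3, 4→6, 5→1, 6→4]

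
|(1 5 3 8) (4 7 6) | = 12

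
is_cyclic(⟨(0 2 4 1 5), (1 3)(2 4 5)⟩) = no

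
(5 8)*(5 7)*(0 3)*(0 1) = (0 3 1)(5 8 7)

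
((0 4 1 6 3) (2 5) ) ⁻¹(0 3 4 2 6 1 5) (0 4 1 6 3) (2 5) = (0 1 5 3 6 2 4) 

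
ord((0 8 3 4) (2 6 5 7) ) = 4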